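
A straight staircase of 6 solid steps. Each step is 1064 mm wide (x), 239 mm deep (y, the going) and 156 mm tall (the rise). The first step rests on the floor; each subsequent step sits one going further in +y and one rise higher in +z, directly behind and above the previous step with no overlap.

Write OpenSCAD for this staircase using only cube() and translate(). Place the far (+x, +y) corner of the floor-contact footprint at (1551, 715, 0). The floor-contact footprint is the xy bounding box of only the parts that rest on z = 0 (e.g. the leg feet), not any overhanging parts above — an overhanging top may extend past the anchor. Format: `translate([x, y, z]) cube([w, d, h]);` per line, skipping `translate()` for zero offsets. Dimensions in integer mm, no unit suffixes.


translate([487, 476, 0]) cube([1064, 239, 156]);
translate([487, 715, 156]) cube([1064, 239, 156]);
translate([487, 954, 312]) cube([1064, 239, 156]);
translate([487, 1193, 468]) cube([1064, 239, 156]);
translate([487, 1432, 624]) cube([1064, 239, 156]);
translate([487, 1671, 780]) cube([1064, 239, 156]);


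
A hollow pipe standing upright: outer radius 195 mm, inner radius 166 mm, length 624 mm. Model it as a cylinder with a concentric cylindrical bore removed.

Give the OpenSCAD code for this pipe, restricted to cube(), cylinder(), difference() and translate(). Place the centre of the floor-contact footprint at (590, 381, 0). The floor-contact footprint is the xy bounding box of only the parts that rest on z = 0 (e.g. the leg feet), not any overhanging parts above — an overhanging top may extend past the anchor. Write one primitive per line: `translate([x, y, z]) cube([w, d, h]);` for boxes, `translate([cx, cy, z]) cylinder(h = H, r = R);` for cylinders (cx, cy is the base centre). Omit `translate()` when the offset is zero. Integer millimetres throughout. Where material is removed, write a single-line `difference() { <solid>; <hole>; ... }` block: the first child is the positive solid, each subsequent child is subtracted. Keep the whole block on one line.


difference() { translate([590, 381, 0]) cylinder(h = 624, r = 195); translate([590, 381, 0]) cylinder(h = 624, r = 166); }


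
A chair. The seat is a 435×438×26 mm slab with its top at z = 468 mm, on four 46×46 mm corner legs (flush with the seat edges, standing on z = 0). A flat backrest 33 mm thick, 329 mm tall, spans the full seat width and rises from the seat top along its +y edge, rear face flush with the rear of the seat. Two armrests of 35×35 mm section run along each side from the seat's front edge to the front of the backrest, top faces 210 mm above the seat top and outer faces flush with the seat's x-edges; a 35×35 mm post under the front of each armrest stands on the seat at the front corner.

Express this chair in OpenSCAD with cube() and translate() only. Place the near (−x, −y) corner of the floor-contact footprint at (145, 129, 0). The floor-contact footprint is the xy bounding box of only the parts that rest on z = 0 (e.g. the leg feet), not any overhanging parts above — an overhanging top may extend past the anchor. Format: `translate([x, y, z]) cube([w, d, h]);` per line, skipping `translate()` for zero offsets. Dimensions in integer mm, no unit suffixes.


translate([145, 129, 442]) cube([435, 438, 26]);
translate([145, 129, 0]) cube([46, 46, 442]);
translate([534, 129, 0]) cube([46, 46, 442]);
translate([145, 521, 0]) cube([46, 46, 442]);
translate([534, 521, 0]) cube([46, 46, 442]);
translate([145, 534, 468]) cube([435, 33, 329]);
translate([145, 129, 643]) cube([35, 405, 35]);
translate([545, 129, 643]) cube([35, 405, 35]);
translate([145, 129, 468]) cube([35, 35, 175]);
translate([545, 129, 468]) cube([35, 35, 175]);


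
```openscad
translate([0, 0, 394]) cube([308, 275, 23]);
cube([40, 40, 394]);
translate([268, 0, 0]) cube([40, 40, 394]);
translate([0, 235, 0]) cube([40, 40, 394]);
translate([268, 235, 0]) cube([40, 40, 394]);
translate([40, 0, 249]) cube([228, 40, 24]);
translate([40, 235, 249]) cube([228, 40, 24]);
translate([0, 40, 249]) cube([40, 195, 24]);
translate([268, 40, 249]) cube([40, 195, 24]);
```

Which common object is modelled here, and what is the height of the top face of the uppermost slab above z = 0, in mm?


A stool. The seat height is 417 mm.

A 308×275×23 slab at z = 394 on four corner posts — a stool. The seat top is 394 + 23 = 417 mm.


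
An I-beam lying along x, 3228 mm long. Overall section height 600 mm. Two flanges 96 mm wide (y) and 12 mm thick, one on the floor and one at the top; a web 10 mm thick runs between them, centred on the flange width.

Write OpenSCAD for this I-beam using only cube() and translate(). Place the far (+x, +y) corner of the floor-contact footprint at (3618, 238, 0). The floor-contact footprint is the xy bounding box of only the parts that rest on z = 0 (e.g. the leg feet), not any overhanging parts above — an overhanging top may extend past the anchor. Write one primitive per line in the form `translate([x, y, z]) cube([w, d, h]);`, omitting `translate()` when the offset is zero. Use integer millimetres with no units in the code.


translate([390, 142, 0]) cube([3228, 96, 12]);
translate([390, 185, 12]) cube([3228, 10, 576]);
translate([390, 142, 588]) cube([3228, 96, 12]);


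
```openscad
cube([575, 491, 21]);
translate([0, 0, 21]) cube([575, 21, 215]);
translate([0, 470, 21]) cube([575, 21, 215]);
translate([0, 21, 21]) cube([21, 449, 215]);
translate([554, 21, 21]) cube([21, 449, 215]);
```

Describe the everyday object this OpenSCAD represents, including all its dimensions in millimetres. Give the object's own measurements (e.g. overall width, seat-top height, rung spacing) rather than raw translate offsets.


An open-topped rectangular box: outside dimensions 575×491×236 mm, with a uniform wall and base thickness of 21 mm. The base is a full 575×491 slab on the floor; four walls sit on top of the base. The front and back walls (the −y and +y sides) span the full width; the two side walls fit between them.


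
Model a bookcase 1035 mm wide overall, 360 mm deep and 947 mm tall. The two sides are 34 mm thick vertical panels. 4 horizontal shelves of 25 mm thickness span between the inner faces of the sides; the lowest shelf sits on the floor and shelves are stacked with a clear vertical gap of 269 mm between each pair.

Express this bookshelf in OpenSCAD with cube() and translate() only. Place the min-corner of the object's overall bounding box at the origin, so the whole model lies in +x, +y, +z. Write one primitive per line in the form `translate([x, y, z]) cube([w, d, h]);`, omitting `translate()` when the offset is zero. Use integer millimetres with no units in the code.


cube([34, 360, 947]);
translate([1001, 0, 0]) cube([34, 360, 947]);
translate([34, 0, 0]) cube([967, 360, 25]);
translate([34, 0, 294]) cube([967, 360, 25]);
translate([34, 0, 588]) cube([967, 360, 25]);
translate([34, 0, 882]) cube([967, 360, 25]);


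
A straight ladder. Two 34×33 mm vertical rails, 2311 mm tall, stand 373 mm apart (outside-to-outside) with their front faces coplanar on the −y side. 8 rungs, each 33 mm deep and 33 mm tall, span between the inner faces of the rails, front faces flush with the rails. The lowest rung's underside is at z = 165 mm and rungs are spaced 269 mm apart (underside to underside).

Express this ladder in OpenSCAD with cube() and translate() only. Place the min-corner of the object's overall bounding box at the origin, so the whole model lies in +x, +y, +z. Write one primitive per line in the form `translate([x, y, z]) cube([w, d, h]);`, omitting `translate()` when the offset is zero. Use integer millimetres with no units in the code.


cube([34, 33, 2311]);
translate([339, 0, 0]) cube([34, 33, 2311]);
translate([34, 0, 165]) cube([305, 33, 33]);
translate([34, 0, 434]) cube([305, 33, 33]);
translate([34, 0, 703]) cube([305, 33, 33]);
translate([34, 0, 972]) cube([305, 33, 33]);
translate([34, 0, 1241]) cube([305, 33, 33]);
translate([34, 0, 1510]) cube([305, 33, 33]);
translate([34, 0, 1779]) cube([305, 33, 33]);
translate([34, 0, 2048]) cube([305, 33, 33]);


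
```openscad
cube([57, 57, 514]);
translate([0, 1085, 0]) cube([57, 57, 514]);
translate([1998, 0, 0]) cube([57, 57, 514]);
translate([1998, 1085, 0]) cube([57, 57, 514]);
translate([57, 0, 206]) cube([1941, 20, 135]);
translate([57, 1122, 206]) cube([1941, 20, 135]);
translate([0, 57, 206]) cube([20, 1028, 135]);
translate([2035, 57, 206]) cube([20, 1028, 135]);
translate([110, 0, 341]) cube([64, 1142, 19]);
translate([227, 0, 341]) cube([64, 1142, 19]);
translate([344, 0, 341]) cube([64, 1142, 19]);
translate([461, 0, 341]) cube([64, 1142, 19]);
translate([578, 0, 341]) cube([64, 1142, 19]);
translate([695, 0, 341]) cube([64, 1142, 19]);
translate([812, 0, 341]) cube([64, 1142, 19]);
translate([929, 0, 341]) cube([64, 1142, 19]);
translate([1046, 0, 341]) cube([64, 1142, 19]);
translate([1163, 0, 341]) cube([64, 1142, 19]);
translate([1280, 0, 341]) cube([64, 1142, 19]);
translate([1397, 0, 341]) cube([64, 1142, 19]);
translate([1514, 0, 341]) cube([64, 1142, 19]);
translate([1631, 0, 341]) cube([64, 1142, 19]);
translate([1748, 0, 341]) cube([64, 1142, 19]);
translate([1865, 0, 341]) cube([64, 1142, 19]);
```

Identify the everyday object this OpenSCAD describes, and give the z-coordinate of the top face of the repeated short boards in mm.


A bed frame. The slat-top height is 360 mm.

Four posts, four rails, and a row of slats — a bed frame. Slats sit on the rails at z = 206 + 135 = 341; with slat thickness 19, the top is 360 mm.


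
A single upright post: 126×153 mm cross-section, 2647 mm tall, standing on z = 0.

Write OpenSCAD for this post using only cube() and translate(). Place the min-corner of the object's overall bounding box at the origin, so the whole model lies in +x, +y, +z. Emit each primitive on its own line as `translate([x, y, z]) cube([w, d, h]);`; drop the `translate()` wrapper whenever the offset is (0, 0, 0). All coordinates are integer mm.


cube([126, 153, 2647]);


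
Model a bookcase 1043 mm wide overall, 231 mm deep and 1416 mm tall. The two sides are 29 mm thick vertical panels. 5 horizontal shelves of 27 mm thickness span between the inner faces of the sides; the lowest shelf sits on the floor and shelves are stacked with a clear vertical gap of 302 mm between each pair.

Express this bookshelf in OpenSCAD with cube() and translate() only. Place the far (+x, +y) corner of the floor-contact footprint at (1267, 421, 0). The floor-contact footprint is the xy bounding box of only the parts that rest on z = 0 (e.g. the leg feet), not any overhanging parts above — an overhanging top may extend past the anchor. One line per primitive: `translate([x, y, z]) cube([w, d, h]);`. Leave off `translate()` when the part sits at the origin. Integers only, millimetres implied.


translate([224, 190, 0]) cube([29, 231, 1416]);
translate([1238, 190, 0]) cube([29, 231, 1416]);
translate([253, 190, 0]) cube([985, 231, 27]);
translate([253, 190, 329]) cube([985, 231, 27]);
translate([253, 190, 658]) cube([985, 231, 27]);
translate([253, 190, 987]) cube([985, 231, 27]);
translate([253, 190, 1316]) cube([985, 231, 27]);


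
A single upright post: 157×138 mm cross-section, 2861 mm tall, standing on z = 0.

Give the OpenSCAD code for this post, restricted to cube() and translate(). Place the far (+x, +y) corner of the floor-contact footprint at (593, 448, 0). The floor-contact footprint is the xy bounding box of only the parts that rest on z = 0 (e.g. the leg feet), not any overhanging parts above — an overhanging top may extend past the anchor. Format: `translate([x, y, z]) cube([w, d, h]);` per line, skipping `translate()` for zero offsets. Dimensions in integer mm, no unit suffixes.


translate([436, 310, 0]) cube([157, 138, 2861]);


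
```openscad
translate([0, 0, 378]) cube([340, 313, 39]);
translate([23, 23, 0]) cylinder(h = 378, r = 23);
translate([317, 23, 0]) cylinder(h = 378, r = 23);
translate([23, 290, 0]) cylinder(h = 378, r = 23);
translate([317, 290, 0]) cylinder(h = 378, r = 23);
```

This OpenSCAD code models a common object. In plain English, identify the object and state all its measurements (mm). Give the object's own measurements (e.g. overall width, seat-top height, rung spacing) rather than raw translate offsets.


A four-legged stool. The seat is a 340×313×39 mm slab whose top surface is at z = 417 mm; four round legs, each 46 mm in diameter, run from the floor (z = 0) to the underside of the seat, each leg's axis is inset half a diameter from the nearest pair of seat edges (so the leg's bounding box is flush with the corner).


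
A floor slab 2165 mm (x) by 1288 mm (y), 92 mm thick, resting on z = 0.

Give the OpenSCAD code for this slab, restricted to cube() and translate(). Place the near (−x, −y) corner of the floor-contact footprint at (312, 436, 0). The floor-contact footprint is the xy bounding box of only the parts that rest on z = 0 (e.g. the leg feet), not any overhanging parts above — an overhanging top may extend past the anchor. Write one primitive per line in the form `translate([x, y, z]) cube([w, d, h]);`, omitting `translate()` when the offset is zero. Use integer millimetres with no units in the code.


translate([312, 436, 0]) cube([2165, 1288, 92]);


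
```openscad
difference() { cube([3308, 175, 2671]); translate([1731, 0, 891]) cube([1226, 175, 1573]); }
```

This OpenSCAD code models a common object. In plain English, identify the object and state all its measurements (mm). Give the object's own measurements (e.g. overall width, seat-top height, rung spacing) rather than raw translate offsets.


A wall 3308 mm long (x), 175 mm thick (y), 2671 mm tall, with a rectangular window opening cut through it. The opening is 1226 mm wide and 1573 mm tall; its sill is at z = 891 mm and its near (−x) edge is 1731 mm from the wall's −x end. The opening passes through the full wall thickness.


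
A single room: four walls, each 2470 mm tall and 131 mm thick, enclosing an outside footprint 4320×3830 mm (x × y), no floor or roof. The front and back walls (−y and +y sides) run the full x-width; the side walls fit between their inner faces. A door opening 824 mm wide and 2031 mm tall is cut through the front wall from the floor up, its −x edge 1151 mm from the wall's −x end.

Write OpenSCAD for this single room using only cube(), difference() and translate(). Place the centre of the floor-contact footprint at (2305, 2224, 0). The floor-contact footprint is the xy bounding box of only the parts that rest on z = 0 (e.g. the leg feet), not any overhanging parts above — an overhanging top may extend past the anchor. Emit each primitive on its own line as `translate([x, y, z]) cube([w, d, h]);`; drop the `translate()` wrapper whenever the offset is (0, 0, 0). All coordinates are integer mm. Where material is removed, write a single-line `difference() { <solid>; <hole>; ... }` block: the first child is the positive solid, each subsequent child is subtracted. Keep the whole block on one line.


difference() { translate([145, 309, 0]) cube([4320, 131, 2470]); translate([1296, 309, 0]) cube([824, 131, 2031]); }
translate([145, 4008, 0]) cube([4320, 131, 2470]);
translate([145, 440, 0]) cube([131, 3568, 2470]);
translate([4334, 440, 0]) cube([131, 3568, 2470]);


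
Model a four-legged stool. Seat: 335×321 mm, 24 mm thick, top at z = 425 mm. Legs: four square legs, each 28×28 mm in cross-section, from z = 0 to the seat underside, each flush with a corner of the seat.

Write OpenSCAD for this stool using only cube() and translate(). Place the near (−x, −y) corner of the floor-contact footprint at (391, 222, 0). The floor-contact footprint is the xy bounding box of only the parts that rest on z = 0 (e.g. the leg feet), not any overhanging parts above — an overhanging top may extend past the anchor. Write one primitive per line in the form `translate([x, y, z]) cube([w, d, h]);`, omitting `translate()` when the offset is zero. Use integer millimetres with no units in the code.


// leg_h = 425 - 24 = 401
translate([391, 222, 401]) cube([335, 321, 24]);
translate([391, 222, 0]) cube([28, 28, 401]);
translate([698, 222, 0]) cube([28, 28, 401]);
translate([391, 515, 0]) cube([28, 28, 401]);
translate([698, 515, 0]) cube([28, 28, 401]);


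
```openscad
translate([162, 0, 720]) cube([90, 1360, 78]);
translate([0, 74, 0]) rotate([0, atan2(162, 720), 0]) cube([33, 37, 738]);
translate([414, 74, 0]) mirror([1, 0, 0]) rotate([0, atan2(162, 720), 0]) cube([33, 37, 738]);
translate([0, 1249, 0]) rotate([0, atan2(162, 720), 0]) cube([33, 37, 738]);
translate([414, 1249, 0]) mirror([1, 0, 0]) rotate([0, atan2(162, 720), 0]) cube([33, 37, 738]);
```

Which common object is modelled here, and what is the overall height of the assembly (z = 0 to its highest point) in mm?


A sawhorse. The overall height is 798 mm.

A beam across two mirrored pairs of raked legs — a sawhorse. The beam's underside is at z = 720 (matching the legs' vertical rise in atan2(162, 720)) and the beam is 78 mm tall, so its top is at 720 + 78 = 798 mm. The raked legs top out at the beam's underside, so that is the highest point.


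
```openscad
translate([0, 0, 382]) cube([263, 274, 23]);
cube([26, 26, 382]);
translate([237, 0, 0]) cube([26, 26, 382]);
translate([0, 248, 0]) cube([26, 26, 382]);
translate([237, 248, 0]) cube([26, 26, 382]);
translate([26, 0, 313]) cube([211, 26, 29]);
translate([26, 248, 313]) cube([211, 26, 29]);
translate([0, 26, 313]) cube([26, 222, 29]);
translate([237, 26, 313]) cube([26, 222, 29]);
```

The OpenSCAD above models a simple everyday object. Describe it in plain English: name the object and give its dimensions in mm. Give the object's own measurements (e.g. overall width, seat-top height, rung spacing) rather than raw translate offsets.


A simple wooden stool: a rectangular seat 263 mm (x) by 274 mm (y), 23 mm thick, top face at z = 405 mm, on four square legs, each 26×26 mm in cross-section. The legs rest on z = 0, each flush with a corner of the seat. Four stretchers, 26 mm wide and 29 mm tall, connect adjacent legs with their undersides at z = 313 mm, each running between the inner faces of the legs it joins and aligned with the legs' outer faces on the other axis.


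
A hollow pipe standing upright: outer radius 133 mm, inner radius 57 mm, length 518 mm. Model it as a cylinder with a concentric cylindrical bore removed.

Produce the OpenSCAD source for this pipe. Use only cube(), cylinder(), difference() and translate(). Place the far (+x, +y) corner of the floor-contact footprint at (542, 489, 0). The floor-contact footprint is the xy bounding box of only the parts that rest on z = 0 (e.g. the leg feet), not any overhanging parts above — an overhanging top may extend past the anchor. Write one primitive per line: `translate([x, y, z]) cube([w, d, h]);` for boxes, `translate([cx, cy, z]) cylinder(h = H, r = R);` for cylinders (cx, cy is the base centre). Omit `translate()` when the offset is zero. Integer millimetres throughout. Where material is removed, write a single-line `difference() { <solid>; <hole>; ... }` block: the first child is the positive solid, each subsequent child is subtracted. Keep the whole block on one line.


difference() { translate([409, 356, 0]) cylinder(h = 518, r = 133); translate([409, 356, 0]) cylinder(h = 518, r = 57); }


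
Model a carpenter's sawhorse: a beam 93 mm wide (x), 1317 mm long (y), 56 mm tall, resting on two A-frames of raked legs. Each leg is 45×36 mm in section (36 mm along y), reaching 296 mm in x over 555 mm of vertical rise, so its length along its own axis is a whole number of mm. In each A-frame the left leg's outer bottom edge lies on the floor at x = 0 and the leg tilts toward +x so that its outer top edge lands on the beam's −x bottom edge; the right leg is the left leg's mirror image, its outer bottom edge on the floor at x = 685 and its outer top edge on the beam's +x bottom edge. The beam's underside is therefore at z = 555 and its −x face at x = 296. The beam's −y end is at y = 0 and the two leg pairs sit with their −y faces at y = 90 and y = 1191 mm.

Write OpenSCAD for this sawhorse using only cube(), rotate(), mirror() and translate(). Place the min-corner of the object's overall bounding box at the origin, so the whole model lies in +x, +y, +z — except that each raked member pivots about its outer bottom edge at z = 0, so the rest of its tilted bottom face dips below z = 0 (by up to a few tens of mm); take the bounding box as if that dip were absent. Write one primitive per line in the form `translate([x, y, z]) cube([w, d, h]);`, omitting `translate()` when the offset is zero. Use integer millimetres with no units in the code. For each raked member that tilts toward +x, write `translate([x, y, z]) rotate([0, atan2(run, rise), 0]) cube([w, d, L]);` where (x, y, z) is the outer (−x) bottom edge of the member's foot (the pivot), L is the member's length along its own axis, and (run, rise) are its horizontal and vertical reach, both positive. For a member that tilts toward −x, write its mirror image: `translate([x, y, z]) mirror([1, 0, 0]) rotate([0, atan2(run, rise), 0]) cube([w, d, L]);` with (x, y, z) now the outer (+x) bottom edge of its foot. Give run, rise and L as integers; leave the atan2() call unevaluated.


translate([296, 0, 555]) cube([93, 1317, 56]);
translate([0, 90, 0]) rotate([0, atan2(296, 555), 0]) cube([45, 36, 629]);
translate([685, 90, 0]) mirror([1, 0, 0]) rotate([0, atan2(296, 555), 0]) cube([45, 36, 629]);
translate([0, 1191, 0]) rotate([0, atan2(296, 555), 0]) cube([45, 36, 629]);
translate([685, 1191, 0]) mirror([1, 0, 0]) rotate([0, atan2(296, 555), 0]) cube([45, 36, 629]);


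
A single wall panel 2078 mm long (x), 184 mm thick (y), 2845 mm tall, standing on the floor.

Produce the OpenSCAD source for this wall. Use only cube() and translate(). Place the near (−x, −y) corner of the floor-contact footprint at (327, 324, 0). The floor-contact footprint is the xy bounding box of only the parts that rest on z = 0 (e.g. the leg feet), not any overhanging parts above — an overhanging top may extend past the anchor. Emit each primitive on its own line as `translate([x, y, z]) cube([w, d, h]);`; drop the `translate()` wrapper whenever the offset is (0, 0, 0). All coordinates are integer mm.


translate([327, 324, 0]) cube([2078, 184, 2845]);


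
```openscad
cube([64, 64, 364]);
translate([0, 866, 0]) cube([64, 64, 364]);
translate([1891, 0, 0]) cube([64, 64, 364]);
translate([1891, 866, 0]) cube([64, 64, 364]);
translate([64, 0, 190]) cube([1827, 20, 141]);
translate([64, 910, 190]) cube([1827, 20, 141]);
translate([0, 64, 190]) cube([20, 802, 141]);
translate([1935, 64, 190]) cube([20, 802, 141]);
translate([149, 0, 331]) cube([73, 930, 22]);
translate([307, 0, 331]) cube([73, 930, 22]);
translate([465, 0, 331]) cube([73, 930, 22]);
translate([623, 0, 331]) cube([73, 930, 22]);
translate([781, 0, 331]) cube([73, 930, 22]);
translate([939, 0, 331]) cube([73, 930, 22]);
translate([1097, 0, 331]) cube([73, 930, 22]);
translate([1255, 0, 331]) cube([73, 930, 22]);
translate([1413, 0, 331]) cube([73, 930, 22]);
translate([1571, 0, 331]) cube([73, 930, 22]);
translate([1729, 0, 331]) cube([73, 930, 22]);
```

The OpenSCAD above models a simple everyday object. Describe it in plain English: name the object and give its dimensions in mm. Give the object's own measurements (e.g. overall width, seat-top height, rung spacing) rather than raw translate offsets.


A bed frame 1955 mm long (x) by 930 mm wide (y). Four 64×64 mm corner posts, 364 mm tall, at the corners of the footprint. Four rails of 20 mm thickness and 141 mm height run between adjacent posts with their undersides at z = 190 mm, their outer faces flush with the outside of the frame (the two x-running rails run between the posts' inner faces; the two y-running rails run between the posts' inner faces). 11 slats, each 73 mm wide (x) and 22 mm thick, lie across the top of the two x-running rails, running the full 930 mm width of the frame in y; along x they sit between the end posts with a 85 mm gap after the −x posts and between neighbouring slats, leaving 89 mm before the +x posts.


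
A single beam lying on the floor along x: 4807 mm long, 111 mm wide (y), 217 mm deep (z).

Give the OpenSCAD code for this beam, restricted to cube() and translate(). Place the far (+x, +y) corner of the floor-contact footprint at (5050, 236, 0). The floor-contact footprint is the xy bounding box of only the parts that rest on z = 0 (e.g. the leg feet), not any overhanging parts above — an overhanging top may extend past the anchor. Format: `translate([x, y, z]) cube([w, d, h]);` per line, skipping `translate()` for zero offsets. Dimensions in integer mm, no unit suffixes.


translate([243, 125, 0]) cube([4807, 111, 217]);


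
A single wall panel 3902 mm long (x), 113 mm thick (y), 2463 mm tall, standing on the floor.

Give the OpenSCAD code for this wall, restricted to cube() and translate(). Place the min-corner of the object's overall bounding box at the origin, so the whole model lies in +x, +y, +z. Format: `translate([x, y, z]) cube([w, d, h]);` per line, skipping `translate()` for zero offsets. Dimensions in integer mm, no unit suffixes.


cube([3902, 113, 2463]);


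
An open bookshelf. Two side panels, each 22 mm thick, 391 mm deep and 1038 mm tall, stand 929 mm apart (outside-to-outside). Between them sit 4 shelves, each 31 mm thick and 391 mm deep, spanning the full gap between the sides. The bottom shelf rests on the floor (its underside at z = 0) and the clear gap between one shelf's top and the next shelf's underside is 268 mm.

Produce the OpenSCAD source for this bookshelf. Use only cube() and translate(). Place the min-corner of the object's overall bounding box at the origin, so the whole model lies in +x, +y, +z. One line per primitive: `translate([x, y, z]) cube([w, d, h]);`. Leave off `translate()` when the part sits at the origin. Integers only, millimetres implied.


cube([22, 391, 1038]);
translate([907, 0, 0]) cube([22, 391, 1038]);
translate([22, 0, 0]) cube([885, 391, 31]);
translate([22, 0, 299]) cube([885, 391, 31]);
translate([22, 0, 598]) cube([885, 391, 31]);
translate([22, 0, 897]) cube([885, 391, 31]);


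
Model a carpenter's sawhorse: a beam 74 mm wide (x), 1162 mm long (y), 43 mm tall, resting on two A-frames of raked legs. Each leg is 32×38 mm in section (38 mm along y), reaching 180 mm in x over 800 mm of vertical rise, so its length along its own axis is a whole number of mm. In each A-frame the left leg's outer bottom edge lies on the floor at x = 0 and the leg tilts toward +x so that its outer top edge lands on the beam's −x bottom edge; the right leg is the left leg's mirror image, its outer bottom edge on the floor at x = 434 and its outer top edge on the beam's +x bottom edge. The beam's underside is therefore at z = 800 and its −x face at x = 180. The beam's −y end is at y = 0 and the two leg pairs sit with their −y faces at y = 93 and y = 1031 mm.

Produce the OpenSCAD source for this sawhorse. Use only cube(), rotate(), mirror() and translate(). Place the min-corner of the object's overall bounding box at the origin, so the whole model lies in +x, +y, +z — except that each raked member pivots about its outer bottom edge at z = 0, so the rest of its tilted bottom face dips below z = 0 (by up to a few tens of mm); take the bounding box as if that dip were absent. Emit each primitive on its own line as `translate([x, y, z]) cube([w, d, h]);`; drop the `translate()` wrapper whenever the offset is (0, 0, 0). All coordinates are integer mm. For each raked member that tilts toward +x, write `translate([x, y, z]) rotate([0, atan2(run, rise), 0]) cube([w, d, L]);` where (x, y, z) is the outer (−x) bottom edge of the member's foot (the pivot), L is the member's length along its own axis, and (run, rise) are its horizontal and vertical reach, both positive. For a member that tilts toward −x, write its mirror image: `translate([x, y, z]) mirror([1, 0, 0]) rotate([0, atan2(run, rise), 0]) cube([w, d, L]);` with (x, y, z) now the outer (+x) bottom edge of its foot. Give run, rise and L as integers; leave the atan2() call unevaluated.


translate([180, 0, 800]) cube([74, 1162, 43]);
translate([0, 93, 0]) rotate([0, atan2(180, 800), 0]) cube([32, 38, 820]);
translate([434, 93, 0]) mirror([1, 0, 0]) rotate([0, atan2(180, 800), 0]) cube([32, 38, 820]);
translate([0, 1031, 0]) rotate([0, atan2(180, 800), 0]) cube([32, 38, 820]);
translate([434, 1031, 0]) mirror([1, 0, 0]) rotate([0, atan2(180, 800), 0]) cube([32, 38, 820]);


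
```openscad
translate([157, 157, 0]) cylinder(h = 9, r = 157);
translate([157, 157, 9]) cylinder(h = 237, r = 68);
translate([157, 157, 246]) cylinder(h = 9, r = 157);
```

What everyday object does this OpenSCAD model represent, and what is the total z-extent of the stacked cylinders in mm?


A spool. The overall height is 255 mm.

Three coaxial cylinders, large–small–large — a spool. Two 9 mm flanges and a 237 mm core give 9 + 237 + 9 = 255 mm.


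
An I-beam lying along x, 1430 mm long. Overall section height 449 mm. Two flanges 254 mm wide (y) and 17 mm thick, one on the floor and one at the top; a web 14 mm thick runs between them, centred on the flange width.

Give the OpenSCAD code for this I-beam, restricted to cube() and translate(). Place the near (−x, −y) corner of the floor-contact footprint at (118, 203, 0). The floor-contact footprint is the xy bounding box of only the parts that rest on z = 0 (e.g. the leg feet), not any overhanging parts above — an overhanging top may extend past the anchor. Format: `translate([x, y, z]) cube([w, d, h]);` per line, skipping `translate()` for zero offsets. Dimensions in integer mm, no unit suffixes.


translate([118, 203, 0]) cube([1430, 254, 17]);
translate([118, 323, 17]) cube([1430, 14, 415]);
translate([118, 203, 432]) cube([1430, 254, 17]);


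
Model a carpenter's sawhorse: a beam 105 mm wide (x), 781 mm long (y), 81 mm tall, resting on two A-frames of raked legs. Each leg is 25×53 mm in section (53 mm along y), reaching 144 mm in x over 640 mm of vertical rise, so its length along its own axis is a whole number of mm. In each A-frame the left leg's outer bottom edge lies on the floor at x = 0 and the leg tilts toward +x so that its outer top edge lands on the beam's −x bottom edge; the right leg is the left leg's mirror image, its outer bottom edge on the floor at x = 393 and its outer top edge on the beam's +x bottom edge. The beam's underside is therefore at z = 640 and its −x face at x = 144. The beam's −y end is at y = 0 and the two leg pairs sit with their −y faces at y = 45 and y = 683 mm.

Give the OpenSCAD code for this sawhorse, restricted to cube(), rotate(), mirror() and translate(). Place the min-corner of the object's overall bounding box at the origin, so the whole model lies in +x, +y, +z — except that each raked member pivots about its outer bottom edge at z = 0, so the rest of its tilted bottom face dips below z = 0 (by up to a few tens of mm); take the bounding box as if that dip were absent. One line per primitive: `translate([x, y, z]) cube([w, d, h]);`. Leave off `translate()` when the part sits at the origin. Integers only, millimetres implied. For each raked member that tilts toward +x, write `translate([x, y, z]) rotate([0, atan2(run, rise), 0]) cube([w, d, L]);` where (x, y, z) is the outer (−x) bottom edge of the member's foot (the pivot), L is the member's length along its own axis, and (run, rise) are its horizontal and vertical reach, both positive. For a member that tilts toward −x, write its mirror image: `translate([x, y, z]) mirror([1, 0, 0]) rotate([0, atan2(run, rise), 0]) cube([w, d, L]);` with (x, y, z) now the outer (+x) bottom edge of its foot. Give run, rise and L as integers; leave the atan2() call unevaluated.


translate([144, 0, 640]) cube([105, 781, 81]);
translate([0, 45, 0]) rotate([0, atan2(144, 640), 0]) cube([25, 53, 656]);
translate([393, 45, 0]) mirror([1, 0, 0]) rotate([0, atan2(144, 640), 0]) cube([25, 53, 656]);
translate([0, 683, 0]) rotate([0, atan2(144, 640), 0]) cube([25, 53, 656]);
translate([393, 683, 0]) mirror([1, 0, 0]) rotate([0, atan2(144, 640), 0]) cube([25, 53, 656]);


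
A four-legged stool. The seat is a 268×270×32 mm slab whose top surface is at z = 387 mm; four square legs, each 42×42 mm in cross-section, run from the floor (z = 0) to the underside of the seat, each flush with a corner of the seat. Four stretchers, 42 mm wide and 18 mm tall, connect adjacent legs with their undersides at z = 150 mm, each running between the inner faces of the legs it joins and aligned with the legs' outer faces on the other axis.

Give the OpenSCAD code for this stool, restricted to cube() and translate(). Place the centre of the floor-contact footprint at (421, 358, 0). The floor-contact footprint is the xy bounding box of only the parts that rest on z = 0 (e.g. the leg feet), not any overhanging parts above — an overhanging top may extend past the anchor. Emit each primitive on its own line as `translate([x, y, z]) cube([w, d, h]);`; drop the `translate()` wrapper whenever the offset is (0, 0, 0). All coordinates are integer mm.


translate([287, 223, 355]) cube([268, 270, 32]);
translate([287, 223, 0]) cube([42, 42, 355]);
translate([513, 223, 0]) cube([42, 42, 355]);
translate([287, 451, 0]) cube([42, 42, 355]);
translate([513, 451, 0]) cube([42, 42, 355]);
translate([329, 223, 150]) cube([184, 42, 18]);
translate([329, 451, 150]) cube([184, 42, 18]);
translate([287, 265, 150]) cube([42, 186, 18]);
translate([513, 265, 150]) cube([42, 186, 18]);


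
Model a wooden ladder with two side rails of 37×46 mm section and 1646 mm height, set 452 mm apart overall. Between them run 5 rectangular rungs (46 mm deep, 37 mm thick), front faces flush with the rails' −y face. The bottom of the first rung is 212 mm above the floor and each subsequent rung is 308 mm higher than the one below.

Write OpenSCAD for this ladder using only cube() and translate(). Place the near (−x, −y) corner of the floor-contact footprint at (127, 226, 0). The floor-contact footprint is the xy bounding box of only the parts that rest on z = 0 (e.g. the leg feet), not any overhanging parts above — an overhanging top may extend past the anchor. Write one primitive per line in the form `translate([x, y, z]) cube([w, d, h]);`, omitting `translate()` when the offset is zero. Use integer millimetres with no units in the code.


// rung span = 452 - 2*37 = 378
// rung[k] z = 212 + k*308
translate([127, 226, 0]) cube([37, 46, 1646]);
translate([542, 226, 0]) cube([37, 46, 1646]);
translate([164, 226, 212]) cube([378, 46, 37]);
translate([164, 226, 520]) cube([378, 46, 37]);
translate([164, 226, 828]) cube([378, 46, 37]);
translate([164, 226, 1136]) cube([378, 46, 37]);
translate([164, 226, 1444]) cube([378, 46, 37]);


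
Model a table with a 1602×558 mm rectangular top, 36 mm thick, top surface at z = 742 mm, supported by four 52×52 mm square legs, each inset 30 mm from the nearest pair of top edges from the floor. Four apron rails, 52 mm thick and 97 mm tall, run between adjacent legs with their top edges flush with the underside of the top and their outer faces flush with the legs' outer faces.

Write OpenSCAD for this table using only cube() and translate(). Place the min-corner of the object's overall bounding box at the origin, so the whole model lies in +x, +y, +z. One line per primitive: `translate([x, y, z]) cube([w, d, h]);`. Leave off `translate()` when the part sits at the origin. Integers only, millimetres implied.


// leg_h = 742 - 36 = 706
// apron z = 706 - 97 = 609
translate([0, 0, 706]) cube([1602, 558, 36]);
translate([30, 30, 0]) cube([52, 52, 706]);
translate([1520, 30, 0]) cube([52, 52, 706]);
translate([30, 476, 0]) cube([52, 52, 706]);
translate([1520, 476, 0]) cube([52, 52, 706]);
translate([82, 30, 609]) cube([1438, 52, 97]);
translate([82, 476, 609]) cube([1438, 52, 97]);
translate([30, 82, 609]) cube([52, 394, 97]);
translate([1520, 82, 609]) cube([52, 394, 97]);


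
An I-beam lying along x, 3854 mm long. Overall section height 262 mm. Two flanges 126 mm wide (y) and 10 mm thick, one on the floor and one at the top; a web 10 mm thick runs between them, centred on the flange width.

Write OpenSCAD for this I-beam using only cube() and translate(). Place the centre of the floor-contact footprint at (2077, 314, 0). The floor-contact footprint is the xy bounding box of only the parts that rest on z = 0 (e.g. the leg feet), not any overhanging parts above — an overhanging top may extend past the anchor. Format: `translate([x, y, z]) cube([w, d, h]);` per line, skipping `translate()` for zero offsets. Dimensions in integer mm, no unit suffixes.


translate([150, 251, 0]) cube([3854, 126, 10]);
translate([150, 309, 10]) cube([3854, 10, 242]);
translate([150, 251, 252]) cube([3854, 126, 10]);


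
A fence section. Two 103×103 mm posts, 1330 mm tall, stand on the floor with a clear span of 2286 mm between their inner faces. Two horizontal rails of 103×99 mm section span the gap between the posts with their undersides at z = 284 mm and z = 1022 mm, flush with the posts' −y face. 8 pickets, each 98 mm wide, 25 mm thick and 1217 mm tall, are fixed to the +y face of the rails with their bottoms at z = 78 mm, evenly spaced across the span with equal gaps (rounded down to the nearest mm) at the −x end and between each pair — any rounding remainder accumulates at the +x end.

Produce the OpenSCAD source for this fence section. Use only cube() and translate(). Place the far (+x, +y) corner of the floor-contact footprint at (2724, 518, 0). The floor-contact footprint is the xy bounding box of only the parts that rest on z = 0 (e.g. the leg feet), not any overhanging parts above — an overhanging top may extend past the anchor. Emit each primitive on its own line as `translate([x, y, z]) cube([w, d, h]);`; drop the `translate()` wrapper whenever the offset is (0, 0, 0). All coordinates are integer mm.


translate([232, 415, 0]) cube([103, 103, 1330]);
translate([2621, 415, 0]) cube([103, 103, 1330]);
translate([335, 415, 284]) cube([2286, 103, 99]);
translate([335, 415, 1022]) cube([2286, 103, 99]);
translate([501, 518, 78]) cube([98, 25, 1217]);
translate([765, 518, 78]) cube([98, 25, 1217]);
translate([1029, 518, 78]) cube([98, 25, 1217]);
translate([1293, 518, 78]) cube([98, 25, 1217]);
translate([1557, 518, 78]) cube([98, 25, 1217]);
translate([1821, 518, 78]) cube([98, 25, 1217]);
translate([2085, 518, 78]) cube([98, 25, 1217]);
translate([2349, 518, 78]) cube([98, 25, 1217]);


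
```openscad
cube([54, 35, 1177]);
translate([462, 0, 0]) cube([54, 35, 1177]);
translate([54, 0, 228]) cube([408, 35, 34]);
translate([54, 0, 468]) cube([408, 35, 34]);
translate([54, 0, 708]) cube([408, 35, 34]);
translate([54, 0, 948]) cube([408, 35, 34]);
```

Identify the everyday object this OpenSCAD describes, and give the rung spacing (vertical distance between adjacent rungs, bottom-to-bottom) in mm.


A ladder. The rung spacing is 240 mm.

Two tall 54×35 posts with 4 short bars between them — a ladder. Adjacent rungs sit at z = 228 and z = 468, so the spacing is 468 − 228 = 240 mm.


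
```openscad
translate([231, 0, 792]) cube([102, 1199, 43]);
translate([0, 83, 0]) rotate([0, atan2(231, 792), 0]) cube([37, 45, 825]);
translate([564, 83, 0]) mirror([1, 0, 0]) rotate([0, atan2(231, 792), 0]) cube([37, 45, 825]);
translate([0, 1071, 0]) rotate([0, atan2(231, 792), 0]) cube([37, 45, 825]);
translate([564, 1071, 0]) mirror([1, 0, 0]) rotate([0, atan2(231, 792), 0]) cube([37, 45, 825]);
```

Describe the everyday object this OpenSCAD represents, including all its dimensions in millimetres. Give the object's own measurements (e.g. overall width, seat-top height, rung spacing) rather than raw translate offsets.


A sawhorse. A 102×1199×43 mm beam (x, y, z) sits on two A-frame leg pairs. Each pair is two raked legs of 37×45 mm section (45 mm along y) splaying symmetrically in x. Each leg rises 792 mm vertically over 231 mm of horizontal reach and is 825 mm long along its own axis. Every leg's outer bottom edge rests on the floor and its outer top edge meets a bottom edge of the beam — the left legs (tilting toward +x) meet the beam's −x bottom edge, the right legs (their mirror images, tilting toward −x) meet its +x bottom edge — so the leg tops tuck under the beam, the beam's underside is 792 mm above the floor, and the feet are 564 mm apart outside-to-outside with the beam centred between them. The two leg pairs are set in 83 mm from either end of the beam.
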